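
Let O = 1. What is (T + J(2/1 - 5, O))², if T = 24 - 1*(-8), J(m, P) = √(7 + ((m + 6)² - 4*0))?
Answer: 1296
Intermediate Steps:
J(m, P) = √(7 + (6 + m)²) (J(m, P) = √(7 + ((6 + m)² + 0)) = √(7 + (6 + m)²))
T = 32 (T = 24 + 8 = 32)
(T + J(2/1 - 5, O))² = (32 + √(7 + (6 + (2/1 - 5))²))² = (32 + √(7 + (6 + (2*1 - 5))²))² = (32 + √(7 + (6 + (2 - 5))²))² = (32 + √(7 + (6 - 3)²))² = (32 + √(7 + 3²))² = (32 + √(7 + 9))² = (32 + √16)² = (32 + 4)² = 36² = 1296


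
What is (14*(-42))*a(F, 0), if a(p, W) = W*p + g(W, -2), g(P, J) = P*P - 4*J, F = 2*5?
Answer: -4704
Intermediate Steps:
F = 10
g(P, J) = P**2 - 4*J
a(p, W) = 8 + W**2 + W*p (a(p, W) = W*p + (W**2 - 4*(-2)) = W*p + (W**2 + 8) = W*p + (8 + W**2) = 8 + W**2 + W*p)
(14*(-42))*a(F, 0) = (14*(-42))*(8 + 0**2 + 0*10) = -588*(8 + 0 + 0) = -588*8 = -4704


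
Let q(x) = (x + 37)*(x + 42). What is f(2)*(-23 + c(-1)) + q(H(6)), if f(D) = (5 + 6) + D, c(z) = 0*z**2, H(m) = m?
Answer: 1765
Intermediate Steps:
c(z) = 0
q(x) = (37 + x)*(42 + x)
f(D) = 11 + D
f(2)*(-23 + c(-1)) + q(H(6)) = (11 + 2)*(-23 + 0) + (1554 + 6**2 + 79*6) = 13*(-23) + (1554 + 36 + 474) = -299 + 2064 = 1765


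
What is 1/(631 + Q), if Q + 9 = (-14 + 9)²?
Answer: 1/647 ≈ 0.0015456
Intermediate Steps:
Q = 16 (Q = -9 + (-14 + 9)² = -9 + (-5)² = -9 + 25 = 16)
1/(631 + Q) = 1/(631 + 16) = 1/647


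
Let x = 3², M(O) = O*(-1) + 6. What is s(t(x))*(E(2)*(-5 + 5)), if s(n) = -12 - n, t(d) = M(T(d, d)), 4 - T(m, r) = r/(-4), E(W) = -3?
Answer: 0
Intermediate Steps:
T(m, r) = 4 + r/4 (T(m, r) = 4 - r/(-4) = 4 - r*(-1)/4 = 4 - (-1)*r/4 = 4 + r/4)
M(O) = 6 - O (M(O) = -O + 6 = 6 - O)
x = 9
t(d) = 2 - d/4 (t(d) = 6 - (4 + d/4) = 6 + (-4 - d/4) = 2 - d/4)
s(t(x))*(E(2)*(-5 + 5)) = (-12 - (2 - ¼*9))*(-3*(-5 + 5)) = (-12 - (2 - 9/4))*(-3*0) = (-12 - 1*(-¼))*0 = (-12 + ¼)*0 = -47/4*0 = 0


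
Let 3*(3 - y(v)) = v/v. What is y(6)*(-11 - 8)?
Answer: -152/3 ≈ -50.667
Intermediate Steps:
y(v) = 8/3 (y(v) = 3 - v/(3*v) = 3 - 1/3*1 = 3 - 1/3 = 8/3)
y(6)*(-11 - 8) = 8*(-11 - 8)/3 = (8/3)*(-19) = -152/3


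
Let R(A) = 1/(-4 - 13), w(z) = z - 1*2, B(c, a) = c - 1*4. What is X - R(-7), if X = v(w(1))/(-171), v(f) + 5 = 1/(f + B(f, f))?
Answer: 1553/17442 ≈ 0.089038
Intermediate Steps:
B(c, a) = -4 + c (B(c, a) = c - 4 = -4 + c)
w(z) = -2 + z (w(z) = z - 2 = -2 + z)
v(f) = -5 + 1/(-4 + 2*f) (v(f) = -5 + 1/(f + (-4 + f)) = -5 + 1/(-4 + 2*f))
R(A) = -1/17 (R(A) = 1/(-17) = -1/17)
X = 31/1026 (X = ((21 - 10*(-2 + 1))/(2*(-2 + (-2 + 1))))/(-171) = ((21 - 10*(-1))/(2*(-2 - 1)))*(-1/171) = ((1/2)*(21 + 10)/(-3))*(-1/171) = ((1/2)*(-1/3)*31)*(-1/171) = -31/6*(-1/171) = 31/1026 ≈ 0.030214)
X - R(-7) = 31/1026 - 1*(-1/17) = 31/1026 + 1/17 = 1553/17442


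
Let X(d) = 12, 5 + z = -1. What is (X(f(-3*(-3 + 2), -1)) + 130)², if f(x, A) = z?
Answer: 20164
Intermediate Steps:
z = -6 (z = -5 - 1 = -6)
f(x, A) = -6
(X(f(-3*(-3 + 2), -1)) + 130)² = (12 + 130)² = 142² = 20164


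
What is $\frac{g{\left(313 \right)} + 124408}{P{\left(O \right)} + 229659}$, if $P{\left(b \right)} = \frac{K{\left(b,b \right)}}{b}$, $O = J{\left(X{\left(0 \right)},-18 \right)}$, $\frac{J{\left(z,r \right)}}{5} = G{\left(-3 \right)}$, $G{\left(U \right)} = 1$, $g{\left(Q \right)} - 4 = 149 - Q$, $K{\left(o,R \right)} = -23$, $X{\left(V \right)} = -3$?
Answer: $\frac{77655}{143534} \approx 0.54102$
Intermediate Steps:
$g{\left(Q \right)} = 153 - Q$ ($g{\left(Q \right)} = 4 - \left(-149 + Q\right) = 153 - Q$)
$J{\left(z,r \right)} = 5$ ($J{\left(z,r \right)} = 5 \cdot 1 = 5$)
$O = 5$
$P{\left(b \right)} = - \frac{23}{b}$
$\frac{g{\left(313 \right)} + 124408}{P{\left(O \right)} + 229659} = \frac{\left(153 - 313\right) + 124408}{- \frac{23}{5} + 229659} = \frac{\left(153 - 313\right) + 124408}{\left(-23\right) \frac{1}{5} + 229659} = \frac{-160 + 124408}{- \frac{23}{5} + 229659} = \frac{124248}{\frac{1148272}{5}} = 124248 \cdot \frac{5}{1148272} = \frac{77655}{143534}$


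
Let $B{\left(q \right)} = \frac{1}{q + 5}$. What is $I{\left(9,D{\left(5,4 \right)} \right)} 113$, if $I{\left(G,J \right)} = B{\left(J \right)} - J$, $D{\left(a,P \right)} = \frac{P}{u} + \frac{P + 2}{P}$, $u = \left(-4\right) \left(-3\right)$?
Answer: $- \frac{46895}{246} \approx -190.63$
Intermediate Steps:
$B{\left(q \right)} = \frac{1}{5 + q}$
$u = 12$
$D{\left(a,P \right)} = \frac{P}{12} + \frac{2 + P}{P}$ ($D{\left(a,P \right)} = \frac{P}{12} + \frac{P + 2}{P} = P \frac{1}{12} + \frac{2 + P}{P} = \frac{P}{12} + \frac{2 + P}{P}$)
$I{\left(G,J \right)} = \frac{1}{5 + J} - J$
$I{\left(9,D{\left(5,4 \right)} \right)} 113 = \frac{1 - \left(1 + \frac{2}{4} + \frac{1}{12} \cdot 4\right) \left(5 + \left(1 + \frac{2}{4} + \frac{1}{12} \cdot 4\right)\right)}{5 + \left(1 + \frac{2}{4} + \frac{1}{12} \cdot 4\right)} 113 = \frac{1 - \left(1 + 2 \cdot \frac{1}{4} + \frac{1}{3}\right) \left(5 + \left(1 + 2 \cdot \frac{1}{4} + \frac{1}{3}\right)\right)}{5 + \left(1 + 2 \cdot \frac{1}{4} + \frac{1}{3}\right)} 113 = \frac{1 - \left(1 + \frac{1}{2} + \frac{1}{3}\right) \left(5 + \left(1 + \frac{1}{2} + \frac{1}{3}\right)\right)}{5 + \left(1 + \frac{1}{2} + \frac{1}{3}\right)} 113 = \frac{1 - \frac{11 \left(5 + \frac{11}{6}\right)}{6}}{5 + \frac{11}{6}} \cdot 113 = \frac{1 - \frac{11}{6} \cdot \frac{41}{6}}{\frac{41}{6}} \cdot 113 = \frac{6 \left(1 - \frac{451}{36}\right)}{41} \cdot 113 = \frac{6}{41} \left(- \frac{415}{36}\right) 113 = \left(- \frac{415}{246}\right) 113 = - \frac{46895}{246}$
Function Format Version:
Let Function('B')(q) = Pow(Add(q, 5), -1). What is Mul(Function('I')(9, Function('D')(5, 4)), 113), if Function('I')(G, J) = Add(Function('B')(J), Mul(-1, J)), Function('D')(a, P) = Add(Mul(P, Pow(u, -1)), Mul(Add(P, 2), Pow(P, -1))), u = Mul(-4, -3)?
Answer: Rational(-46895, 246) ≈ -190.63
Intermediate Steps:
Function('B')(q) = Pow(Add(5, q), -1)
u = 12
Function('D')(a, P) = Add(Mul(Rational(1, 12), P), Mul(Pow(P, -1), Add(2, P))) (Function('D')(a, P) = Add(Mul(P, Pow(12, -1)), Mul(Add(P, 2), Pow(P, -1))) = Add(Mul(P, Rational(1, 12)), Mul(Add(2, P), Pow(P, -1))) = Add(Mul(Rational(1, 12), P), Mul(Pow(P, -1), Add(2, P))))
Function('I')(G, J) = Add(Pow(Add(5, J), -1), Mul(-1, J))
Mul(Function('I')(9, Function('D')(5, 4)), 113) = Mul(Mul(Pow(Add(5, Add(1, Mul(2, Pow(4, -1)), Mul(Rational(1, 12), 4))), -1), Add(1, Mul(-1, Add(1, Mul(2, Pow(4, -1)), Mul(Rational(1, 12), 4)), Add(5, Add(1, Mul(2, Pow(4, -1)), Mul(Rational(1, 12), 4)))))), 113) = Mul(Mul(Pow(Add(5, Add(1, Mul(2, Rational(1, 4)), Rational(1, 3))), -1), Add(1, Mul(-1, Add(1, Mul(2, Rational(1, 4)), Rational(1, 3)), Add(5, Add(1, Mul(2, Rational(1, 4)), Rational(1, 3)))))), 113) = Mul(Mul(Pow(Add(5, Add(1, Rational(1, 2), Rational(1, 3))), -1), Add(1, Mul(-1, Add(1, Rational(1, 2), Rational(1, 3)), Add(5, Add(1, Rational(1, 2), Rational(1, 3)))))), 113) = Mul(Mul(Pow(Add(5, Rational(11, 6)), -1), Add(1, Mul(-1, Rational(11, 6), Add(5, Rational(11, 6))))), 113) = Mul(Mul(Pow(Rational(41, 6), -1), Add(1, Mul(-1, Rational(11, 6), Rational(41, 6)))), 113) = Mul(Mul(Rational(6, 41), Add(1, Rational(-451, 36))), 113) = Mul(Mul(Rational(6, 41), Rational(-415, 36)), 113) = Mul(Rational(-415, 246), 113) = Rational(-46895, 246)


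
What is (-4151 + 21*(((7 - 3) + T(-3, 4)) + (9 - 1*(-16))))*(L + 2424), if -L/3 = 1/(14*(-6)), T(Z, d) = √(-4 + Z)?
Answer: -17171869/2 + 203619*I*√7/4 ≈ -8.5859e+6 + 1.3468e+5*I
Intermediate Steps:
L = 1/28 (L = -3/(14*(-6)) = -3/(-84) = -3*(-1/84) = 1/28 ≈ 0.035714)
(-4151 + 21*(((7 - 3) + T(-3, 4)) + (9 - 1*(-16))))*(L + 2424) = (-4151 + 21*(((7 - 3) + √(-4 - 3)) + (9 - 1*(-16))))*(1/28 + 2424) = (-4151 + 21*((4 + √(-7)) + (9 + 16)))*(67873/28) = (-4151 + 21*((4 + I*√7) + 25))*(67873/28) = (-4151 + 21*(29 + I*√7))*(67873/28) = (-4151 + (609 + 21*I*√7))*(67873/28) = (-3542 + 21*I*√7)*(67873/28) = -17171869/2 + 203619*I*√7/4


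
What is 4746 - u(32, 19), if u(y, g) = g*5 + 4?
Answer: 4647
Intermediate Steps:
u(y, g) = 4 + 5*g (u(y, g) = 5*g + 4 = 4 + 5*g)
4746 - u(32, 19) = 4746 - (4 + 5*19) = 4746 - (4 + 95) = 4746 - 1*99 = 4746 - 99 = 4647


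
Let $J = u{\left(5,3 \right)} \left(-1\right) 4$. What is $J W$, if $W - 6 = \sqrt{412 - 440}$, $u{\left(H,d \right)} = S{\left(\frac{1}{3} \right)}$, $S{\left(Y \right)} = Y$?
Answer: $-8 - \frac{8 i \sqrt{7}}{3} \approx -8.0 - 7.0553 i$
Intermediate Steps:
$u{\left(H,d \right)} = \frac{1}{3}$
$J = - \frac{4}{3}$ ($J = \frac{1}{3} \left(-1\right) 4 = \left(- \frac{1}{3}\right) 4 = - \frac{4}{3} \approx -1.3333$)
$W = 6 + 2 i \sqrt{7}$ ($W = 6 + \sqrt{412 - 440} = 6 + \sqrt{-28} = 6 + 2 i \sqrt{7} \approx 6.0 + 5.2915 i$)
$J W = - \frac{4 \left(6 + 2 i \sqrt{7}\right)}{3} = -8 - \frac{8 i \sqrt{7}}{3}$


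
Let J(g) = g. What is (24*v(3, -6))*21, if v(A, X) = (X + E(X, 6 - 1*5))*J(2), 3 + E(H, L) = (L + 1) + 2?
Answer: -5040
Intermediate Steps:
E(H, L) = L (E(H, L) = -3 + ((L + 1) + 2) = -3 + ((1 + L) + 2) = -3 + (3 + L) = L)
v(A, X) = 2 + 2*X (v(A, X) = (X + (6 - 1*5))*2 = (X + (6 - 5))*2 = (X + 1)*2 = (1 + X)*2 = 2 + 2*X)
(24*v(3, -6))*21 = (24*(2 + 2*(-6)))*21 = (24*(2 - 12))*21 = (24*(-10))*21 = -240*21 = -5040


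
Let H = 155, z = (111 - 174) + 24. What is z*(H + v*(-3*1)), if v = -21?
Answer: -8502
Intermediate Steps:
z = -39 (z = -63 + 24 = -39)
z*(H + v*(-3*1)) = -39*(155 - (-63)) = -39*(155 - 21*(-3)) = -39*(155 + 63) = -39*218 = -8502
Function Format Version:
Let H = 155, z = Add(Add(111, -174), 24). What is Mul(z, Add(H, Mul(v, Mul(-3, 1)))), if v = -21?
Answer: -8502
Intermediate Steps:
z = -39 (z = Add(-63, 24) = -39)
Mul(z, Add(H, Mul(v, Mul(-3, 1)))) = Mul(-39, Add(155, Mul(-21, Mul(-3, 1)))) = Mul(-39, Add(155, Mul(-21, -3))) = Mul(-39, Add(155, 63)) = Mul(-39, 218) = -8502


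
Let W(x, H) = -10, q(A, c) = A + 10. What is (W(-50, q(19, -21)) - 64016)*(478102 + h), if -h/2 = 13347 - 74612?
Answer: -38456064432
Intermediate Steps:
q(A, c) = 10 + A
h = 122530 (h = -2*(13347 - 74612) = -2*(-61265) = 122530)
(W(-50, q(19, -21)) - 64016)*(478102 + h) = (-10 - 64016)*(478102 + 122530) = -64026*600632 = -38456064432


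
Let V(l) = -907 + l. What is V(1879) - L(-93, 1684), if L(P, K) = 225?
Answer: 747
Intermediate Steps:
V(1879) - L(-93, 1684) = (-907 + 1879) - 1*225 = 972 - 225 = 747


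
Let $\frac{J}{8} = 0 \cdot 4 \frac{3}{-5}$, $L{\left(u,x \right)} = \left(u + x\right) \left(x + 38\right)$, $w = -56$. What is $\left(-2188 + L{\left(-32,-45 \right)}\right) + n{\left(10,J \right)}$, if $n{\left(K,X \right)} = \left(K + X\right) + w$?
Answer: $-1695$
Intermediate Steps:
$L{\left(u,x \right)} = \left(38 + x\right) \left(u + x\right)$ ($L{\left(u,x \right)} = \left(u + x\right) \left(38 + x\right) = \left(38 + x\right) \left(u + x\right)$)
$J = 0$ ($J = 8 \cdot 0 \cdot 4 \frac{3}{-5} = 8 \cdot 0 \cdot 3 \left(- \frac{1}{5}\right) = 8 \cdot 0 \left(- \frac{3}{5}\right) = 8 \cdot 0 = 0$)
$n{\left(K,X \right)} = -56 + K + X$ ($n{\left(K,X \right)} = \left(K + X\right) - 56 = -56 + K + X$)
$\left(-2188 + L{\left(-32,-45 \right)}\right) + n{\left(10,J \right)} = \left(-2188 + \left(\left(-45\right)^{2} + 38 \left(-32\right) + 38 \left(-45\right) - -1440\right)\right) + \left(-56 + 10 + 0\right) = \left(-2188 + \left(2025 - 1216 - 1710 + 1440\right)\right) - 46 = \left(-2188 + 539\right) - 46 = -1649 - 46 = -1695$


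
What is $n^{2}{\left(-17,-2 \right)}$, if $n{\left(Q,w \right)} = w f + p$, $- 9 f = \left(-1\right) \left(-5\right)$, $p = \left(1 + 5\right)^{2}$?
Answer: $\frac{111556}{81} \approx 1377.2$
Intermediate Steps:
$p = 36$ ($p = 6^{2} = 36$)
$f = - \frac{5}{9}$ ($f = - \frac{\left(-1\right) \left(-5\right)}{9} = \left(- \frac{1}{9}\right) 5 = - \frac{5}{9} \approx -0.55556$)
$n{\left(Q,w \right)} = 36 - \frac{5 w}{9}$ ($n{\left(Q,w \right)} = w \left(- \frac{5}{9}\right) + 36 = - \frac{5 w}{9} + 36 = 36 - \frac{5 w}{9}$)
$n^{2}{\left(-17,-2 \right)} = \left(36 - - \frac{10}{9}\right)^{2} = \left(36 + \frac{10}{9}\right)^{2} = \left(\frac{334}{9}\right)^{2} = \frac{111556}{81}$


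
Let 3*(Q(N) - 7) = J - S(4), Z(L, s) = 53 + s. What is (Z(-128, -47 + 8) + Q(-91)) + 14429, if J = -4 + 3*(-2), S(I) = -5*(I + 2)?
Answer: 43370/3 ≈ 14457.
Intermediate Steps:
S(I) = -10 - 5*I (S(I) = -5*(2 + I) = -10 - 5*I)
J = -10 (J = -4 - 6 = -10)
Q(N) = 41/3 (Q(N) = 7 + (-10 - (-10 - 5*4))/3 = 7 + (-10 - (-10 - 20))/3 = 7 + (-10 - 1*(-30))/3 = 7 + (-10 + 30)/3 = 7 + (⅓)*20 = 7 + 20/3 = 41/3)
(Z(-128, -47 + 8) + Q(-91)) + 14429 = ((53 + (-47 + 8)) + 41/3) + 14429 = ((53 - 39) + 41/3) + 14429 = (14 + 41/3) + 14429 = 83/3 + 14429 = 43370/3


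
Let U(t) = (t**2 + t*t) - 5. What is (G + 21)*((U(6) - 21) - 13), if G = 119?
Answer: 4620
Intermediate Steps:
U(t) = -5 + 2*t**2 (U(t) = (t**2 + t**2) - 5 = 2*t**2 - 5 = -5 + 2*t**2)
(G + 21)*((U(6) - 21) - 13) = (119 + 21)*(((-5 + 2*6**2) - 21) - 13) = 140*(((-5 + 2*36) - 21) - 13) = 140*(((-5 + 72) - 21) - 13) = 140*((67 - 21) - 13) = 140*(46 - 13) = 140*33 = 4620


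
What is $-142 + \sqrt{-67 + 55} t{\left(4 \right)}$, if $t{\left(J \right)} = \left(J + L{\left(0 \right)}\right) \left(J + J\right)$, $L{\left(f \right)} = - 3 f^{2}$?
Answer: $-142 + 64 i \sqrt{3} \approx -142.0 + 110.85 i$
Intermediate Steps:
$t{\left(J \right)} = 2 J^{2}$ ($t{\left(J \right)} = \left(J - 3 \cdot 0^{2}\right) \left(J + J\right) = \left(J - 0\right) 2 J = \left(J + 0\right) 2 J = J 2 J = 2 J^{2}$)
$-142 + \sqrt{-67 + 55} t{\left(4 \right)} = -142 + \sqrt{-67 + 55} \cdot 2 \cdot 4^{2} = -142 + \sqrt{-12} \cdot 2 \cdot 16 = -142 + 2 i \sqrt{3} \cdot 32 = -142 + 64 i \sqrt{3}$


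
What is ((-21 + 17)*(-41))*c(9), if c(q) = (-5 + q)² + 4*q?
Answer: 8528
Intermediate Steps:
((-21 + 17)*(-41))*c(9) = ((-21 + 17)*(-41))*((-5 + 9)² + 4*9) = (-4*(-41))*(4² + 36) = 164*(16 + 36) = 164*52 = 8528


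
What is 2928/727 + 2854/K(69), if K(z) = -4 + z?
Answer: 2265178/47255 ≈ 47.935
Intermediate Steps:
2928/727 + 2854/K(69) = 2928/727 + 2854/(-4 + 69) = 2928*(1/727) + 2854/65 = 2928/727 + 2854*(1/65) = 2928/727 + 2854/65 = 2265178/47255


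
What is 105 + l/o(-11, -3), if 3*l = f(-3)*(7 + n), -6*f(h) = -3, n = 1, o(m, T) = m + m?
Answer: 3463/33 ≈ 104.94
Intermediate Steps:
o(m, T) = 2*m
f(h) = 1/2 (f(h) = -1/6*(-3) = 1/2)
l = 4/3 (l = ((7 + 1)/2)/3 = ((1/2)*8)/3 = (1/3)*4 = 4/3 ≈ 1.3333)
105 + l/o(-11, -3) = 105 + 4/(3*((2*(-11)))) = 105 + (4/3)/(-22) = 105 + (4/3)*(-1/22) = 105 - 2/33 = 3463/33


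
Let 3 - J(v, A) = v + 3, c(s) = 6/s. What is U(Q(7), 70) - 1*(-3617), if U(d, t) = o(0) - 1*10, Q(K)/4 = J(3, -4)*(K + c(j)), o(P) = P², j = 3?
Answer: 3607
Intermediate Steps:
J(v, A) = -v (J(v, A) = 3 - (v + 3) = 3 - (3 + v) = 3 + (-3 - v) = -v)
Q(K) = -24 - 12*K (Q(K) = 4*((-1*3)*(K + 6/3)) = 4*(-3*(K + 6*(⅓))) = 4*(-3*(K + 2)) = 4*(-3*(2 + K)) = 4*(-6 - 3*K) = -24 - 12*K)
U(d, t) = -10 (U(d, t) = 0² - 1*10 = 0 - 10 = -10)
U(Q(7), 70) - 1*(-3617) = -10 - 1*(-3617) = -10 + 3617 = 3607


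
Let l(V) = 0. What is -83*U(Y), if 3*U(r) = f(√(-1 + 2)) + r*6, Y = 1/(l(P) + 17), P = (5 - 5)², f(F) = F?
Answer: -1909/51 ≈ -37.431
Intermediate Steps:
P = 0 (P = 0² = 0)
Y = 1/17 (Y = 1/(0 + 17) = 1/17 ≈ 0.058824)
U(r) = ⅓ + 2*r (U(r) = (√(-1 + 2) + r*6)/3 = (√1 + 6*r)/3 = (1 + 6*r)/3 = ⅓ + 2*r)
-83*U(Y) = -83*(⅓ + 2*(1/17)) = -83*(⅓ + 2/17) = -83*23/51 = -1909/51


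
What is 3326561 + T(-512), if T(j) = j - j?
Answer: 3326561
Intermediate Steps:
T(j) = 0
3326561 + T(-512) = 3326561 + 0 = 3326561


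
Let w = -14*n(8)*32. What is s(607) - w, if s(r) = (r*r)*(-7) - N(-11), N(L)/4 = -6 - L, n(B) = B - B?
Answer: -2579163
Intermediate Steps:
n(B) = 0
N(L) = -24 - 4*L (N(L) = 4*(-6 - L) = -24 - 4*L)
w = 0 (w = -14*0*32 = 0*32 = 0)
s(r) = -20 - 7*r² (s(r) = (r*r)*(-7) - (-24 - 4*(-11)) = r²*(-7) - (-24 + 44) = -7*r² - 1*20 = -7*r² - 20 = -20 - 7*r²)
s(607) - w = (-20 - 7*607²) - 1*0 = (-20 - 7*368449) + 0 = (-20 - 2579143) + 0 = -2579163 + 0 = -2579163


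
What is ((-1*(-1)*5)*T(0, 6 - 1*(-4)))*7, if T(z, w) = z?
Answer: 0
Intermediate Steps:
((-1*(-1)*5)*T(0, 6 - 1*(-4)))*7 = ((-1*(-1)*5)*0)*7 = ((1*5)*0)*7 = (5*0)*7 = 0*7 = 0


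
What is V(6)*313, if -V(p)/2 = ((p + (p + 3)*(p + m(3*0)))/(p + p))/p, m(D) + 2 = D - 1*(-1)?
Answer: -5321/12 ≈ -443.42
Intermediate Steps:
m(D) = -1 + D (m(D) = -2 + (D - 1*(-1)) = -2 + (D + 1) = -2 + (1 + D) = -1 + D)
V(p) = -(p + (-1 + p)*(3 + p))/p² (V(p) = -2*(p + (p + 3)*(p + (-1 + 3*0)))/(p + p)/p = -2*(p + (3 + p)*(p + (-1 + 0)))/((2*p))/p = -2*(p + (3 + p)*(p - 1))*(1/(2*p))/p = -2*(p + (3 + p)*(-1 + p))*(1/(2*p))/p = -2*(p + (-1 + p)*(3 + p))*(1/(2*p))/p = -2*(p + (-1 + p)*(3 + p))/(2*p)/p = -(p + (-1 + p)*(3 + p))/p²)
V(6)*313 = (-1 - 3/6 + 3/6²)*313 = (-1 - 3*⅙ + 3*(1/36))*313 = (-1 - ½ + 1/12)*313 = -17/12*313 = -5321/12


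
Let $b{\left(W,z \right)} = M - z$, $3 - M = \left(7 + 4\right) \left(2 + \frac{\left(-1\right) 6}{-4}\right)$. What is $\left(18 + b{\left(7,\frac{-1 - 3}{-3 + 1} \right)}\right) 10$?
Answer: $-195$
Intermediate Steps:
$M = - \frac{71}{2}$ ($M = 3 - \left(7 + 4\right) \left(2 + \frac{\left(-1\right) 6}{-4}\right) = 3 - 11 \left(2 - - \frac{3}{2}\right) = 3 - 11 \left(2 + \frac{3}{2}\right) = 3 - 11 \cdot \frac{7}{2} = 3 - \frac{77}{2} = - \frac{71}{2} \approx -35.5$)
$b{\left(W,z \right)} = - \frac{71}{2} - z$
$\left(18 + b{\left(7,\frac{-1 - 3}{-3 + 1} \right)}\right) 10 = \left(18 - \left(\frac{71}{2} + \frac{-1 - 3}{-3 + 1}\right)\right) 10 = \left(18 - \left(\frac{71}{2} - \frac{4}{-2}\right)\right) 10 = \left(18 - \left(\frac{71}{2} - -2\right)\right) 10 = \left(18 - \frac{75}{2}\right) 10 = \left(- \frac{39}{2}\right) 10 = -195$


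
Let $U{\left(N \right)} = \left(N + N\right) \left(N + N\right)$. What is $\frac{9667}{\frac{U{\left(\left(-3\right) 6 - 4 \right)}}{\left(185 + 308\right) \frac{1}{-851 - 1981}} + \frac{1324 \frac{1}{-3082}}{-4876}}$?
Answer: $- \frac{17905026902098}{20598468825233} \approx -0.86924$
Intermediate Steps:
$U{\left(N \right)} = 4 N^{2}$ ($U{\left(N \right)} = 2 N 2 N = 4 N^{2}$)
$\frac{9667}{\frac{U{\left(\left(-3\right) 6 - 4 \right)}}{\left(185 + 308\right) \frac{1}{-851 - 1981}} + \frac{1324 \frac{1}{-3082}}{-4876}} = \frac{9667}{\frac{4 \left(\left(-3\right) 6 - 4\right)^{2}}{\left(185 + 308\right) \frac{1}{-851 - 1981}} + \frac{1324 \frac{1}{-3082}}{-4876}} = \frac{9667}{\frac{4 \left(-18 - 4\right)^{2}}{493 \frac{1}{-2832}} + 1324 \left(- \frac{1}{3082}\right) \left(- \frac{1}{4876}\right)} = \frac{9667}{\frac{4 \left(-22\right)^{2}}{493 \left(- \frac{1}{2832}\right)} - - \frac{331}{3756958}} = \frac{9667}{\frac{4 \cdot 484}{- \frac{493}{2832}} + \frac{331}{3756958}} = \frac{9667}{1936 \left(- \frac{2832}{493}\right) + \frac{331}{3756958}} = \frac{9667}{- \frac{5482752}{493} + \frac{331}{3756958}} = \frac{9667}{- \frac{20598468825233}{1852180294}} = 9667 \left(- \frac{1852180294}{20598468825233}\right) = - \frac{17905026902098}{20598468825233}$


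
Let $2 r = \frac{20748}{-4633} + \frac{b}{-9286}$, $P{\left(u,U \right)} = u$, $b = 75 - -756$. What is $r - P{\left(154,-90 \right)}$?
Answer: $- \frac{13447303655}{86044076} \approx -156.28$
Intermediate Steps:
$b = 831$ ($b = 75 + 756 = 831$)
$r = - \frac{196515951}{86044076}$ ($r = \frac{\frac{20748}{-4633} + \frac{831}{-9286}}{2} = \frac{20748 \left(- \frac{1}{4633}\right) + 831 \left(- \frac{1}{9286}\right)}{2} = \frac{- \frac{20748}{4633} - \frac{831}{9286}}{2} = \frac{1}{2} \left(- \frac{196515951}{43022038}\right) = - \frac{196515951}{86044076} \approx -2.2839$)
$r - P{\left(154,-90 \right)} = - \frac{196515951}{86044076} - 154 = - \frac{13447303655}{86044076}$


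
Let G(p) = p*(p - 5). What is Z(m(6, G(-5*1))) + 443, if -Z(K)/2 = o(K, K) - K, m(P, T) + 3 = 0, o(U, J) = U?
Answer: 443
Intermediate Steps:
G(p) = p*(-5 + p)
m(P, T) = -3 (m(P, T) = -3 + 0 = -3)
Z(K) = 0 (Z(K) = -2*(K - K) = -2*0 = 0)
Z(m(6, G(-5*1))) + 443 = 0 + 443 = 443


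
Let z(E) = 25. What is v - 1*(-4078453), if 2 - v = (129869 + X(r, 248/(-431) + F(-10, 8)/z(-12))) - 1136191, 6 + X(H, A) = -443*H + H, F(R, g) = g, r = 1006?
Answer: 5529435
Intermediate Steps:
X(H, A) = -6 - 442*H (X(H, A) = -6 + (-443*H + H) = -6 - 442*H)
v = 1450982 (v = 2 - ((129869 + (-6 - 442*1006)) - 1136191) = 2 - ((129869 + (-6 - 444652)) - 1136191) = 2 - ((129869 - 444658) - 1136191) = 2 - (-314789 - 1136191) = 2 - 1*(-1450980) = 2 + 1450980 = 1450982)
v - 1*(-4078453) = 1450982 - 1*(-4078453) = 1450982 + 4078453 = 5529435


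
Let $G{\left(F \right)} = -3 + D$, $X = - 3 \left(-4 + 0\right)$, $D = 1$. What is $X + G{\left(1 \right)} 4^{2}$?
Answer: $-20$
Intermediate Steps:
$X = 12$ ($X = \left(-3\right) \left(-4\right) = 12$)
$G{\left(F \right)} = -2$ ($G{\left(F \right)} = -3 + 1 = -2$)
$X + G{\left(1 \right)} 4^{2} = 12 - 2 \cdot 4^{2} = 12 - 32 = -20$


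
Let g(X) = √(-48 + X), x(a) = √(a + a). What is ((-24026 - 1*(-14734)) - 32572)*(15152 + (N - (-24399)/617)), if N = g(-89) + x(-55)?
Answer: -392398933112/617 - 41864*I*√110 - 41864*I*√137 ≈ -6.3598e+8 - 9.2908e+5*I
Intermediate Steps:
x(a) = √2*√a (x(a) = √(2*a) = √2*√a)
N = I*√110 + I*√137 (N = √(-48 - 89) + √2*√(-55) = √(-137) + √2*(I*√55) = I*√137 + I*√110 = I*√110 + I*√137 ≈ 22.193*I)
((-24026 - 1*(-14734)) - 32572)*(15152 + (N - (-24399)/617)) = ((-24026 - 1*(-14734)) - 32572)*(15152 + (I*(√110 + √137) - (-24399)/617)) = ((-24026 + 14734) - 32572)*(15152 + (I*(√110 + √137) - (-24399)/617)) = (-9292 - 32572)*(15152 + (I*(√110 + √137) - 1*(-24399/617))) = -41864*(15152 + (I*(√110 + √137) + 24399/617)) = -41864*(15152 + (24399/617 + I*(√110 + √137))) = -41864*(9373183/617 + I*(√110 + √137)) = -392398933112/617 - 41864*I*(√110 + √137)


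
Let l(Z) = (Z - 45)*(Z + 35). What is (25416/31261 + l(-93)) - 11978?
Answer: -124205798/31261 ≈ -3973.2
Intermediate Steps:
l(Z) = (-45 + Z)*(35 + Z)
(25416/31261 + l(-93)) - 11978 = (25416/31261 + (-1575 + (-93)² - 10*(-93))) - 11978 = (25416*(1/31261) + (-1575 + 8649 + 930)) - 11978 = (25416/31261 + 8004) - 11978 = 250238460/31261 - 11978 = -124205798/31261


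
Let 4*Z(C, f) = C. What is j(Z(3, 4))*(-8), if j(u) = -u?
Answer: 6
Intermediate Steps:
Z(C, f) = C/4
j(Z(3, 4))*(-8) = -3/4*(-8) = -1*¾*(-8) = -¾*(-8) = 6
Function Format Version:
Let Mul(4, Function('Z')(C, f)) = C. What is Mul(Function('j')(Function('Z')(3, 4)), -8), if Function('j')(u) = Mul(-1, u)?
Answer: 6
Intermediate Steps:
Function('Z')(C, f) = Mul(Rational(1, 4), C)
Mul(Function('j')(Function('Z')(3, 4)), -8) = Mul(Mul(-1, Mul(Rational(1, 4), 3)), -8) = Mul(Mul(-1, Rational(3, 4)), -8) = Mul(Rational(-3, 4), -8) = 6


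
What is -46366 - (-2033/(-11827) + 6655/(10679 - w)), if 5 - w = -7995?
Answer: -1469169212170/31684533 ≈ -46369.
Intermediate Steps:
w = 8000 (w = 5 - 1*(-7995) = 5 + 7995 = 8000)
-46366 - (-2033/(-11827) + 6655/(10679 - w)) = -46366 - (-2033/(-11827) + 6655/(10679 - 1*8000)) = -46366 - (-2033*(-1/11827) + 6655/(10679 - 8000)) = -46366 - (2033/11827 + 6655/2679) = -46366 - 1*84155092/31684533 = -46366 - 84155092/31684533 = -1469169212170/31684533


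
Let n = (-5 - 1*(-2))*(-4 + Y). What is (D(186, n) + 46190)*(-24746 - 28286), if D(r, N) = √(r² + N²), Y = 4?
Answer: -2459412032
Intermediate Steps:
n = 0 (n = (-5 - 1*(-2))*(-4 + 4) = (-5 + 2)*0 = -3*0 = 0)
D(r, N) = √(N² + r²)
(D(186, n) + 46190)*(-24746 - 28286) = (√(0² + 186²) + 46190)*(-24746 - 28286) = (√(0 + 34596) + 46190)*(-53032) = (√34596 + 46190)*(-53032) = (186 + 46190)*(-53032) = 46376*(-53032) = -2459412032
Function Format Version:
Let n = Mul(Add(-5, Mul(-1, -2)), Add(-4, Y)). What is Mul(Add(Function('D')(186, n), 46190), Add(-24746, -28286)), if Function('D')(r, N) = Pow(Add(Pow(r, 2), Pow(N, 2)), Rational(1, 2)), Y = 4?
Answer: -2459412032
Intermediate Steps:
n = 0 (n = Mul(Add(-5, Mul(-1, -2)), Add(-4, 4)) = Mul(Add(-5, 2), 0) = Mul(-3, 0) = 0)
Function('D')(r, N) = Pow(Add(Pow(N, 2), Pow(r, 2)), Rational(1, 2))
Mul(Add(Function('D')(186, n), 46190), Add(-24746, -28286)) = Mul(Add(Pow(Add(Pow(0, 2), Pow(186, 2)), Rational(1, 2)), 46190), Add(-24746, -28286)) = Mul(Add(Pow(Add(0, 34596), Rational(1, 2)), 46190), -53032) = Mul(Add(Pow(34596, Rational(1, 2)), 46190), -53032) = Mul(Add(186, 46190), -53032) = Mul(46376, -53032) = -2459412032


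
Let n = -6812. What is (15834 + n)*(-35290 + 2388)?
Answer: -296841844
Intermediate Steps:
(15834 + n)*(-35290 + 2388) = (15834 - 6812)*(-35290 + 2388) = 9022*(-32902) = -296841844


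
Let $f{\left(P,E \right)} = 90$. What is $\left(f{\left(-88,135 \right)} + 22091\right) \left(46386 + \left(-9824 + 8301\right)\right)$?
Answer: $995106203$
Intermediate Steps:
$\left(f{\left(-88,135 \right)} + 22091\right) \left(46386 + \left(-9824 + 8301\right)\right) = \left(90 + 22091\right) \left(46386 + \left(-9824 + 8301\right)\right) = 22181 \left(46386 - 1523\right) = 22181 \cdot 44863 = 995106203$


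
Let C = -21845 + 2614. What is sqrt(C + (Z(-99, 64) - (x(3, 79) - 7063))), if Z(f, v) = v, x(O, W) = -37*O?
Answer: I*sqrt(11993) ≈ 109.51*I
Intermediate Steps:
C = -19231
sqrt(C + (Z(-99, 64) - (x(3, 79) - 7063))) = sqrt(-19231 + (64 - (-37*3 - 7063))) = sqrt(-19231 + (64 - (-111 - 7063))) = sqrt(-19231 + (64 - 1*(-7174))) = sqrt(-19231 + (64 + 7174)) = sqrt(-19231 + 7238) = sqrt(-11993) = I*sqrt(11993)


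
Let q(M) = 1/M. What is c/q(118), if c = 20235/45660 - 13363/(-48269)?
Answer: 6241719327/73465418 ≈ 84.961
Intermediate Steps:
c = 105791853/146930836 (c = 20235*(1/45660) - 13363*(-1/48269) = 1349/3044 + 13363/48269 = 105791853/146930836 ≈ 0.72001)
c/q(118) = 105791853/(146930836*(1/118)) = (105791853/146930836)*118 = 6241719327/73465418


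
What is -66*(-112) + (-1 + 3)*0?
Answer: 7392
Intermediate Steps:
-66*(-112) + (-1 + 3)*0 = 7392 + 2*0 = 7392 + 0 = 7392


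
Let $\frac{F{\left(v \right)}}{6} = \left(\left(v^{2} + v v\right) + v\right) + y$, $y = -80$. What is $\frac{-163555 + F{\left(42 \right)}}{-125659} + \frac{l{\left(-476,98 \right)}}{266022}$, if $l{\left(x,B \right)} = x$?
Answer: $\frac{18939456923}{16714029249} \approx 1.1331$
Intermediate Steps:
$F{\left(v \right)} = -480 + 6 v + 12 v^{2}$ ($F{\left(v \right)} = 6 \left(\left(\left(v^{2} + v v\right) + v\right) - 80\right) = 6 \left(\left(\left(v^{2} + v^{2}\right) + v\right) - 80\right) = 6 \left(\left(2 v^{2} + v\right) - 80\right) = 6 \left(\left(v + 2 v^{2}\right) - 80\right) = 6 \left(-80 + v + 2 v^{2}\right) = -480 + 6 v + 12 v^{2}$)
$\frac{-163555 + F{\left(42 \right)}}{-125659} + \frac{l{\left(-476,98 \right)}}{266022} = \frac{-163555 + \left(-480 + 6 \cdot 42 + 12 \cdot 42^{2}\right)}{-125659} - \frac{476}{266022} = \left(-163555 + \left(-480 + 252 + 12 \cdot 1764\right)\right) \left(- \frac{1}{125659}\right) - \frac{238}{133011} = \left(-163555 + \left(-480 + 252 + 21168\right)\right) \left(- \frac{1}{125659}\right) - \frac{238}{133011} = \left(-163555 + 20940\right) \left(- \frac{1}{125659}\right) - \frac{238}{133011} = \left(-142615\right) \left(- \frac{1}{125659}\right) - \frac{238}{133011} = \frac{142615}{125659} - \frac{238}{133011} = \frac{18939456923}{16714029249}$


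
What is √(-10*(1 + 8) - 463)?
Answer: I*√553 ≈ 23.516*I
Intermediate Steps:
√(-10*(1 + 8) - 463) = √(-10*9 - 463) = √(-90 - 463) = √(-553) = I*√553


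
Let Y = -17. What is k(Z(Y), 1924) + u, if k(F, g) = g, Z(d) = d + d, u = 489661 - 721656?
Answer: -230071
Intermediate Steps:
u = -231995
Z(d) = 2*d
k(Z(Y), 1924) + u = 1924 - 231995 = -230071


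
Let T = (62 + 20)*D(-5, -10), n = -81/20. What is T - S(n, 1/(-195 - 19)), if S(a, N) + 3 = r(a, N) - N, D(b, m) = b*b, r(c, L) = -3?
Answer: 439983/214 ≈ 2056.0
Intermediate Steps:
n = -81/20 (n = -81*1/20 = -81/20 ≈ -4.0500)
D(b, m) = b**2
S(a, N) = -6 - N (S(a, N) = -3 + (-3 - N) = -6 - N)
T = 2050 (T = (62 + 20)*(-5)**2 = 82*25 = 2050)
T - S(n, 1/(-195 - 19)) = 2050 - (-6 - 1/(-195 - 19)) = 2050 - (-6 - 1/(-214)) = 2050 - (-6 - 1*(-1/214)) = 2050 - (-6 + 1/214) = 2050 - 1*(-1283/214) = 2050 + 1283/214 = 439983/214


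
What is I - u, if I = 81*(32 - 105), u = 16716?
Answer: -22629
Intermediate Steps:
I = -5913 (I = 81*(-73) = -5913)
I - u = -5913 - 1*16716 = -5913 - 16716 = -22629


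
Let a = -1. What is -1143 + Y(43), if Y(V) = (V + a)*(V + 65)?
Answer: 3393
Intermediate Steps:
Y(V) = (-1 + V)*(65 + V) (Y(V) = (V - 1)*(V + 65) = (-1 + V)*(65 + V))
-1143 + Y(43) = -1143 + (-65 + 43**2 + 64*43) = -1143 + (-65 + 1849 + 2752) = -1143 + 4536 = 3393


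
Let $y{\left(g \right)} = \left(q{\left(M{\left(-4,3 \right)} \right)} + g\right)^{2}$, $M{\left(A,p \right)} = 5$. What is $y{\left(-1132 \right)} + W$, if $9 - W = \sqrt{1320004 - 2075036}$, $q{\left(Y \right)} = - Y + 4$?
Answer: $1283698 - 2 i \sqrt{188758} \approx 1.2837 \cdot 10^{6} - 868.93 i$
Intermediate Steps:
$q{\left(Y \right)} = 4 - Y$
$W = 9 - 2 i \sqrt{188758}$ ($W = 9 - \sqrt{1320004 - 2075036} = 9 - \sqrt{-755032} = 9 - 2 i \sqrt{188758} \approx 9.0 - 868.93 i$)
$y{\left(g \right)} = \left(-1 + g\right)^{2}$ ($y{\left(g \right)} = \left(\left(4 - 5\right) + g\right)^{2} = \left(-1 + g\right)^{2}$)
$y{\left(-1132 \right)} + W = \left(-1 - 1132\right)^{2} + \left(9 - 2 i \sqrt{188758}\right) = \left(-1133\right)^{2} + \left(9 - 2 i \sqrt{188758}\right) = 1283689 + \left(9 - 2 i \sqrt{188758}\right) = 1283698 - 2 i \sqrt{188758}$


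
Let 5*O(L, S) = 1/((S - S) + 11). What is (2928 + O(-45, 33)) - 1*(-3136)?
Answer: 333521/55 ≈ 6064.0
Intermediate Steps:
O(L, S) = 1/55 (O(L, S) = 1/(5*((S - S) + 11)) = 1/(5*(0 + 11)) = (⅕)/11 = (⅕)*(1/11) = 1/55)
(2928 + O(-45, 33)) - 1*(-3136) = (2928 + 1/55) - 1*(-3136) = 161041/55 + 3136 = 333521/55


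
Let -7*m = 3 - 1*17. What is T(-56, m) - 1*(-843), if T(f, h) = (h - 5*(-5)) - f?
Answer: 926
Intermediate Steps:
m = 2 (m = -(3 - 1*17)/7 = -(3 - 17)/7 = -⅐*(-14) = 2)
T(f, h) = 25 + h - f (T(f, h) = (h + 25) - f = (25 + h) - f = 25 + h - f)
T(-56, m) - 1*(-843) = (25 + 2 - 1*(-56)) - 1*(-843) = (25 + 2 + 56) + 843 = 83 + 843 = 926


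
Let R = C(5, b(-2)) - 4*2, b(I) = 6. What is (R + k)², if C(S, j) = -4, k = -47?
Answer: 3481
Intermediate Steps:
R = -12 (R = -4 - 4*2 = -4 - 8 = -12)
(R + k)² = (-12 - 47)² = (-59)² = 3481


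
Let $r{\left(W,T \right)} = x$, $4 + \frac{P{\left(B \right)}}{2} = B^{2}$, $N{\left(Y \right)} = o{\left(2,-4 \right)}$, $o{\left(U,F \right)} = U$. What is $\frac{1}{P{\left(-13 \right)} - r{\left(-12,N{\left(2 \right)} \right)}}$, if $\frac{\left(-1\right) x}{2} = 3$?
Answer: $\frac{1}{336} \approx 0.0029762$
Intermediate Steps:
$N{\left(Y \right)} = 2$
$P{\left(B \right)} = -8 + 2 B^{2}$
$x = -6$ ($x = \left(-2\right) 3 = -6$)
$r{\left(W,T \right)} = -6$
$\frac{1}{P{\left(-13 \right)} - r{\left(-12,N{\left(2 \right)} \right)}} = \frac{1}{\left(-8 + 2 \left(-13\right)^{2}\right) - -6} = \frac{1}{\left(-8 + 2 \cdot 169\right) + 6} = \frac{1}{\left(-8 + 338\right) + 6} = \frac{1}{330 + 6} = \frac{1}{336}$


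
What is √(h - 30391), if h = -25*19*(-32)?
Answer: I*√15191 ≈ 123.25*I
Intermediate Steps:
h = 15200 (h = -475*(-32) = 15200)
√(h - 30391) = √(15200 - 30391) = √(-15191) = I*√15191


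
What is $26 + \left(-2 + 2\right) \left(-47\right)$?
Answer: $26$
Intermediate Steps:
$26 + \left(-2 + 2\right) \left(-47\right) = 26 + 0 \left(-47\right) = 26 + 0 = 26$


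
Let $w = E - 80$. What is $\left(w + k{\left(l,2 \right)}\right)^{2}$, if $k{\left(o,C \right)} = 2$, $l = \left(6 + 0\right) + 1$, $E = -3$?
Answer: $6561$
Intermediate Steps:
$l = 7$ ($l = 6 + 1 = 7$)
$w = -83$ ($w = -3 - 80 = -83$)
$\left(w + k{\left(l,2 \right)}\right)^{2} = \left(-83 + 2\right)^{2} = \left(-81\right)^{2} = 6561$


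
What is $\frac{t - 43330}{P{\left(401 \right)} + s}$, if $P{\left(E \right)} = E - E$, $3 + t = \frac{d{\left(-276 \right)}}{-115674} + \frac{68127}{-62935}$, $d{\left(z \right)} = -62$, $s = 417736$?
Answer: $- \frac{157734827436449}{1520547174208920} \approx -0.10374$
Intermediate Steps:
$t = - \frac{14858225099}{3639971595}$ ($t = -3 + \left(- \frac{62}{-115674} + \frac{68127}{-62935}\right) = -3 + \left(\left(-62\right) \left(- \frac{1}{115674}\right) + 68127 \left(- \frac{1}{62935}\right)\right) = -3 + \left(\frac{31}{57837} - \frac{68127}{62935}\right) = -3 - \frac{3938310314}{3639971595} = - \frac{14858225099}{3639971595} \approx -4.082$)
$P{\left(E \right)} = 0$
$\frac{t - 43330}{P{\left(401 \right)} + s} = \frac{- \frac{14858225099}{3639971595} - 43330}{0 + 417736} = - \frac{157734827436449}{3639971595 \cdot 417736} = \left(- \frac{157734827436449}{3639971595}\right) \frac{1}{417736} = - \frac{157734827436449}{1520547174208920}$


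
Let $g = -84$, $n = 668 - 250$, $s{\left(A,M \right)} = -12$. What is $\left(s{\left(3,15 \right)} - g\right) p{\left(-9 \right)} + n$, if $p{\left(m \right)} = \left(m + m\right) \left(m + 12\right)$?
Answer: $-3470$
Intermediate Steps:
$n = 418$
$p{\left(m \right)} = 2 m \left(12 + m\right)$
$\left(s{\left(3,15 \right)} - g\right) p{\left(-9 \right)} + n = \left(-12 - -84\right) 2 \left(-9\right) \left(12 - 9\right) + 418 = \left(-12 + 84\right) 2 \left(-9\right) 3 + 418 = 72 \left(-54\right) + 418 = -3888 + 418 = -3470$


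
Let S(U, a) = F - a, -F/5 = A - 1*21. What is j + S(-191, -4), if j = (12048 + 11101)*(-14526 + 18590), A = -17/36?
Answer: 3386795305/36 ≈ 9.4078e+7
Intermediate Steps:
A = -17/36 (A = -17*1/36 = -17/36 ≈ -0.47222)
F = 3865/36 (F = -5*(-17/36 - 1*21) = -5*(-17/36 - 21) = -5*(-773/36) = 3865/36 ≈ 107.36)
j = 94077536 (j = 23149*4064 = 94077536)
S(U, a) = 3865/36 - a
j + S(-191, -4) = 94077536 + (3865/36 - 1*(-4)) = 94077536 + (3865/36 + 4) = 94077536 + 4009/36 = 3386795305/36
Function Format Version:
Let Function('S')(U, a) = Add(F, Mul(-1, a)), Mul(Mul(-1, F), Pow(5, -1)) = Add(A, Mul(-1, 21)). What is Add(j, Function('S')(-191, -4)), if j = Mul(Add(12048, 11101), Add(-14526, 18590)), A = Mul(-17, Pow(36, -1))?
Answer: Rational(3386795305, 36) ≈ 9.4078e+7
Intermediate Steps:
A = Rational(-17, 36) (A = Mul(-17, Rational(1, 36)) = Rational(-17, 36) ≈ -0.47222)
F = Rational(3865, 36) (F = Mul(-5, Add(Rational(-17, 36), Mul(-1, 21))) = Mul(-5, Add(Rational(-17, 36), -21)) = Mul(-5, Rational(-773, 36)) = Rational(3865, 36) ≈ 107.36)
j = 94077536 (j = Mul(23149, 4064) = 94077536)
Function('S')(U, a) = Add(Rational(3865, 36), Mul(-1, a))
Add(j, Function('S')(-191, -4)) = Add(94077536, Add(Rational(3865, 36), Mul(-1, -4))) = Add(94077536, Add(Rational(3865, 36), 4)) = Add(94077536, Rational(4009, 36)) = Rational(3386795305, 36)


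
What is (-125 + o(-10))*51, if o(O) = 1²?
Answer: -6324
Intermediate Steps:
o(O) = 1
(-125 + o(-10))*51 = (-125 + 1)*51 = -124*51 = -6324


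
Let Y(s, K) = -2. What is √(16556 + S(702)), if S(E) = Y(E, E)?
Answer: √16554 ≈ 128.66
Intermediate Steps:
S(E) = -2
√(16556 + S(702)) = √(16556 - 2) = √16554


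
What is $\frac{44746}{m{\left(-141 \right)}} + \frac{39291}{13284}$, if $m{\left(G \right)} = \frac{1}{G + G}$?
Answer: $- \frac{55874138119}{4428} \approx -1.2618 \cdot 10^{7}$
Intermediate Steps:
$m{\left(G \right)} = \frac{1}{2 G}$
$\frac{44746}{m{\left(-141 \right)}} + \frac{39291}{13284} = \frac{44746}{\frac{1}{2} \frac{1}{-141}} + \frac{39291}{13284} = \frac{44746}{\frac{1}{2} \left(- \frac{1}{141}\right)} + 39291 \cdot \frac{1}{13284} = \frac{44746}{- \frac{1}{282}} + \frac{13097}{4428} = 44746 \left(-282\right) + \frac{13097}{4428} = -12618372 + \frac{13097}{4428} = - \frac{55874138119}{4428}$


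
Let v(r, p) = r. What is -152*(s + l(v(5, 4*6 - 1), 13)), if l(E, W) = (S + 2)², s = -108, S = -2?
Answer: 16416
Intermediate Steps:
l(E, W) = 0 (l(E, W) = (-2 + 2)² = 0² = 0)
-152*(s + l(v(5, 4*6 - 1), 13)) = -152*(-108 + 0) = -152*(-108) = 16416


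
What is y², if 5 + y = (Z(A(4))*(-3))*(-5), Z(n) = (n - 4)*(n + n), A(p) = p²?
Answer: 33120025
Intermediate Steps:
Z(n) = 2*n*(-4 + n) (Z(n) = (-4 + n)*(2*n) = 2*n*(-4 + n))
y = 5755 (y = -5 + ((2*4²*(-4 + 4²))*(-3))*(-5) = -5 + ((2*16*(-4 + 16))*(-3))*(-5) = -5 + ((2*16*12)*(-3))*(-5) = -5 + (384*(-3))*(-5) = -5 - 1152*(-5) = -5 + 5760 = 5755)
y² = 5755² = 33120025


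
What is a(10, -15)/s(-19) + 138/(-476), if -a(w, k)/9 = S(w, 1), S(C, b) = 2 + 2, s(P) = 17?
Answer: -573/238 ≈ -2.4076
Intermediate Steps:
S(C, b) = 4
a(w, k) = -36 (a(w, k) = -9*4 = -36)
a(10, -15)/s(-19) + 138/(-476) = -36/17 + 138/(-476) = -36*1/17 + 138*(-1/476) = -36/17 - 69/238 = -573/238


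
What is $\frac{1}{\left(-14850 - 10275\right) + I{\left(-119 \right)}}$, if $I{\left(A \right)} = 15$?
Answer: $- \frac{1}{25110} \approx -3.9825 \cdot 10^{-5}$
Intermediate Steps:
$\frac{1}{\left(-14850 - 10275\right) + I{\left(-119 \right)}} = \frac{1}{\left(-14850 - 10275\right) + 15} = \frac{1}{-25125 + 15} = \frac{1}{-25110} = - \frac{1}{25110}$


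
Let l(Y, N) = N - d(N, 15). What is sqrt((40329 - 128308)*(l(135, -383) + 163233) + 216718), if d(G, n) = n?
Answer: I*sqrt(14325843747) ≈ 1.1969e+5*I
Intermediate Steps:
l(Y, N) = -15 + N (l(Y, N) = N - 1*15 = N - 15 = -15 + N)
sqrt((40329 - 128308)*(l(135, -383) + 163233) + 216718) = sqrt((40329 - 128308)*((-15 - 383) + 163233) + 216718) = sqrt(-87979*(-398 + 163233) + 216718) = sqrt(-87979*162835 + 216718) = sqrt(-14326060465 + 216718) = sqrt(-14325843747) = I*sqrt(14325843747)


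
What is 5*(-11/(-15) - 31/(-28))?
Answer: 773/84 ≈ 9.2024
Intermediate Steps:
5*(-11/(-15) - 31/(-28)) = 5*(-11*(-1/15) - 31*(-1/28)) = 5*(11/15 + 31/28) = 5*(773/420) = 773/84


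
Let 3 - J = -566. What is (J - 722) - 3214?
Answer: -3367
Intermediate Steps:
J = 569 (J = 3 - 1*(-566) = 3 + 566 = 569)
(J - 722) - 3214 = (569 - 722) - 3214 = -153 - 3214 = -3367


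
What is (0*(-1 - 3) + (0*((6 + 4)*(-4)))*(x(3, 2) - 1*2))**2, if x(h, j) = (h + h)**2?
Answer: 0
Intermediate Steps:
x(h, j) = 4*h**2 (x(h, j) = (2*h)**2 = 4*h**2)
(0*(-1 - 3) + (0*((6 + 4)*(-4)))*(x(3, 2) - 1*2))**2 = (0*(-1 - 3) + (0*((6 + 4)*(-4)))*(4*3**2 - 1*2))**2 = (0*(-4) + (0*(10*(-4)))*(4*9 - 2))**2 = (0 + (0*(-40))*(36 - 2))**2 = (0 + 0*34)**2 = (0 + 0)**2 = 0**2 = 0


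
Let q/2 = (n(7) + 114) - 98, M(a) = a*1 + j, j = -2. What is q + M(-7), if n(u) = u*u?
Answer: 121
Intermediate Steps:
M(a) = -2 + a (M(a) = a*1 - 2 = a - 2 = -2 + a)
n(u) = u**2
q = 130 (q = 2*((7**2 + 114) - 98) = 2*((49 + 114) - 98) = 2*(163 - 98) = 2*65 = 130)
q + M(-7) = 130 + (-2 - 7) = 130 - 9 = 121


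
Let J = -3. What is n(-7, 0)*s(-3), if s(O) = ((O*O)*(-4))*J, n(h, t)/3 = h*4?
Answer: -9072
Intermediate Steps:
n(h, t) = 12*h (n(h, t) = 3*(h*4) = 3*(4*h) = 12*h)
s(O) = 12*O² (s(O) = ((O*O)*(-4))*(-3) = (O²*(-4))*(-3) = -4*O²*(-3) = 12*O²)
n(-7, 0)*s(-3) = (12*(-7))*(12*(-3)²) = -1008*9 = -84*108 = -9072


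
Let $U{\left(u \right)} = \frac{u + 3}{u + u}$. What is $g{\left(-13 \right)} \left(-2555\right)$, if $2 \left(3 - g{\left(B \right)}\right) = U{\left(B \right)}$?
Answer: $- \frac{186515}{26} \approx -7173.7$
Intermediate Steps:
$U{\left(u \right)} = \frac{3 + u}{2 u}$
$g{\left(B \right)} = 3 - \frac{3 + B}{4 B}$ ($g{\left(B \right)} = 3 - \frac{\frac{1}{2} \frac{1}{B} \left(3 + B\right)}{2} = 3 - \frac{3 + B}{4 B}$)
$g{\left(-13 \right)} \left(-2555\right) = \frac{-3 + 11 \left(-13\right)}{4 \left(-13\right)} \left(-2555\right) = \frac{1}{4} \left(- \frac{1}{13}\right) \left(-3 - 143\right) \left(-2555\right) = \frac{1}{4} \left(- \frac{1}{13}\right) \left(-146\right) \left(-2555\right) = \frac{73}{26} \left(-2555\right) = - \frac{186515}{26}$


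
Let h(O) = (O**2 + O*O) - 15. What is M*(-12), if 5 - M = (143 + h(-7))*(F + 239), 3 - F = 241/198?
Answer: 21547120/33 ≈ 6.5294e+5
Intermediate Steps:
h(O) = -15 + 2*O**2 (h(O) = (O**2 + O**2) - 15 = 2*O**2 - 15 = -15 + 2*O**2)
F = 353/198 (F = 3 - 241/198 = 353/198 ≈ 1.7828)
M = -5386780/99 (M = 5 - (143 + (-15 + 2*(-7)**2))*(353/198 + 239) = 5 - (143 + (-15 + 2*49))*47675/198 = 5 - (143 + (-15 + 98))*47675/198 = 5 - (143 + 83)*47675/198 = 5 - 226*47675/198 = 5 - 1*5387275/99 = 5 - 5387275/99 = -5386780/99 ≈ -54412.)
M*(-12) = -5386780/99*(-12) = 21547120/33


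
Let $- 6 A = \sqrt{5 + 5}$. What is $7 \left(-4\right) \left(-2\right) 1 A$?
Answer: $- \frac{28 \sqrt{10}}{3} \approx -29.515$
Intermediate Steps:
$A = - \frac{\sqrt{10}}{6}$ ($A = - \frac{\sqrt{5 + 5}}{6} = - \frac{\sqrt{10}}{6} \approx -0.52705$)
$7 \left(-4\right) \left(-2\right) 1 A = 7 \left(-4\right) \left(-2\right) 1 \left(- \frac{\sqrt{10}}{6}\right) = 7 \cdot 8 \cdot 1 \left(- \frac{\sqrt{10}}{6}\right) = 7 \cdot 8 \left(- \frac{\sqrt{10}}{6}\right) = 56 \left(- \frac{\sqrt{10}}{6}\right) = - \frac{28 \sqrt{10}}{3}$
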